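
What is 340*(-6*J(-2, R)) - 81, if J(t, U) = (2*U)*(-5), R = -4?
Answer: -81681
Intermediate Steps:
J(t, U) = -10*U
340*(-6*J(-2, R)) - 81 = 340*(-(-60)*(-4)) - 81 = 340*(-6*40) - 81 = 340*(-240) - 81 = -81600 - 81 = -81681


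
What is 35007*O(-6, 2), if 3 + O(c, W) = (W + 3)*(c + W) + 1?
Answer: -770154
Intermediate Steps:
O(c, W) = -2 + (3 + W)*(W + c) (O(c, W) = -3 + ((W + 3)*(c + W) + 1) = -3 + ((3 + W)*(W + c) + 1) = -3 + (1 + (3 + W)*(W + c)) = -2 + (3 + W)*(W + c))
35007*O(-6, 2) = 35007*(-2 + 2² + 3*2 + 3*(-6) + 2*(-6)) = 35007*(-2 + 4 + 6 - 18 - 12) = 35007*(-22) = -770154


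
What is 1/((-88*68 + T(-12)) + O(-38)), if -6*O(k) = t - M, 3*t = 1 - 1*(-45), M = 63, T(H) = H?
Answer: -18/107785 ≈ -0.00016700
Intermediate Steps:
t = 46/3 (t = (1 - 1*(-45))/3 = (1 + 45)/3 = (1/3)*46 = 46/3 ≈ 15.333)
O(k) = 143/18 (O(k) = -(46/3 - 1*63)/6 = -(46/3 - 63)/6 = -1/6*(-143/3) = 143/18)
1/((-88*68 + T(-12)) + O(-38)) = 1/((-88*68 - 12) + 143/18) = 1/((-5984 - 12) + 143/18) = 1/(-5996 + 143/18) = 1/(-107785/18) = -18/107785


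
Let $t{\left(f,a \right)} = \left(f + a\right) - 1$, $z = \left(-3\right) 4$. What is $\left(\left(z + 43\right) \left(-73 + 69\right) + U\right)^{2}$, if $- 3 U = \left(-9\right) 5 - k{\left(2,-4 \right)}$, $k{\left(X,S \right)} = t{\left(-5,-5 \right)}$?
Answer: $\frac{114244}{9} \approx 12694.0$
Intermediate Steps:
$z = -12$
$t{\left(f,a \right)} = -1 + a + f$ ($t{\left(f,a \right)} = \left(a + f\right) - 1 = -1 + a + f$)
$k{\left(X,S \right)} = -11$ ($k{\left(X,S \right)} = -1 - 5 - 5 = -11$)
$U = \frac{34}{3}$ ($U = - \frac{\left(-9\right) 5 - -11}{3} = - \frac{-45 + 11}{3} = \left(- \frac{1}{3}\right) \left(-34\right) = \frac{34}{3} \approx 11.333$)
$\left(\left(z + 43\right) \left(-73 + 69\right) + U\right)^{2} = \left(\left(-12 + 43\right) \left(-73 + 69\right) + \frac{34}{3}\right)^{2} = \left(31 \left(-4\right) + \frac{34}{3}\right)^{2} = \left(-124 + \frac{34}{3}\right)^{2} = \left(- \frac{338}{3}\right)^{2} = \frac{114244}{9}$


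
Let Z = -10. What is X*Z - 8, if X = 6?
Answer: -68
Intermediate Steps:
X*Z - 8 = 6*(-10) - 8 = -60 - 8 = -68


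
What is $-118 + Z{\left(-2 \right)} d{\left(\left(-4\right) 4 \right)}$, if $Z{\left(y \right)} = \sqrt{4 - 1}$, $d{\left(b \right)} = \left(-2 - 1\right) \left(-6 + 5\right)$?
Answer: $-118 + 3 \sqrt{3} \approx -112.8$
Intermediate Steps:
$d{\left(b \right)} = 3$ ($d{\left(b \right)} = \left(-3\right) \left(-1\right) = 3$)
$Z{\left(y \right)} = \sqrt{3}$
$-118 + Z{\left(-2 \right)} d{\left(\left(-4\right) 4 \right)} = -118 + \sqrt{3} \cdot 3 = -118 + 3 \sqrt{3}$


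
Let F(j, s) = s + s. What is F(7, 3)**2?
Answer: 36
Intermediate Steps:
F(j, s) = 2*s
F(7, 3)**2 = (2*3)**2 = 6**2 = 36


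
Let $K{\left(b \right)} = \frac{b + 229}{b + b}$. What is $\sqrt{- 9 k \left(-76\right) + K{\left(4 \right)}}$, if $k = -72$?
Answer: $\frac{i \sqrt{787502}}{4} \approx 221.85 i$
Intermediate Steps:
$K{\left(b \right)} = \frac{229 + b}{2 b}$
$\sqrt{- 9 k \left(-76\right) + K{\left(4 \right)}} = \sqrt{\left(-9\right) \left(-72\right) \left(-76\right) + \frac{229 + 4}{2 \cdot 4}} = \sqrt{648 \left(-76\right) + \frac{1}{2} \cdot \frac{1}{4} \cdot 233} = \sqrt{-49248 + \frac{233}{8}} = \sqrt{- \frac{393751}{8}} = \frac{i \sqrt{787502}}{4}$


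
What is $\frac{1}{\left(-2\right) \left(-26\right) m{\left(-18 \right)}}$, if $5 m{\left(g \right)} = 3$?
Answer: $\frac{5}{156} \approx 0.032051$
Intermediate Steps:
$m{\left(g \right)} = \frac{3}{5}$ ($m{\left(g \right)} = \frac{1}{5} \cdot 3 = \frac{3}{5}$)
$\frac{1}{\left(-2\right) \left(-26\right) m{\left(-18 \right)}} = \frac{1}{\left(-2\right) \left(-26\right) \frac{3}{5}} = \frac{1}{52 \cdot \frac{3}{5}} = \frac{1}{\frac{156}{5}} = \frac{5}{156}$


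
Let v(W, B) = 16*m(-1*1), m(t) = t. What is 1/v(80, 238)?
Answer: -1/16 ≈ -0.062500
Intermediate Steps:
v(W, B) = -16 (v(W, B) = 16*(-1*1) = 16*(-1) = -16)
1/v(80, 238) = 1/(-16) = -1/16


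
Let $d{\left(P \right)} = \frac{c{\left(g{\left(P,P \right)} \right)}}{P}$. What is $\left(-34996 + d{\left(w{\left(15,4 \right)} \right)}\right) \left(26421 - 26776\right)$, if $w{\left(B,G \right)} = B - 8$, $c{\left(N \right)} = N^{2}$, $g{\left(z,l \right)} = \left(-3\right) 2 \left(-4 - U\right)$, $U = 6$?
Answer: $\frac{85687060}{7} \approx 1.2241 \cdot 10^{7}$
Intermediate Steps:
$g{\left(z,l \right)} = 60$ ($g{\left(z,l \right)} = \left(-3\right) 2 \left(-4 - 6\right) = - 6 \left(-4 - 6\right) = \left(-6\right) \left(-10\right) = 60$)
$w{\left(B,G \right)} = -8 + B$
$d{\left(P \right)} = \frac{3600}{P}$ ($d{\left(P \right)} = \frac{60^{2}}{P} = \frac{3600}{P}$)
$\left(-34996 + d{\left(w{\left(15,4 \right)} \right)}\right) \left(26421 - 26776\right) = \left(-34996 + \frac{3600}{-8 + 15}\right) \left(26421 - 26776\right) = \left(-34996 + \frac{3600}{7}\right) \left(-355\right) = \left(- \frac{241372}{7}\right) \left(-355\right) = \frac{85687060}{7}$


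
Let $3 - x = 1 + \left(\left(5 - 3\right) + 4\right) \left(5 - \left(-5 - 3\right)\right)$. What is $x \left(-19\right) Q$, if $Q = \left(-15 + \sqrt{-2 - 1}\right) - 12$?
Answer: $-38988 + 1444 i \sqrt{3} \approx -38988.0 + 2501.1 i$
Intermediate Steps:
$Q = -27 + i \sqrt{3}$ ($Q = \left(-15 + \sqrt{-3}\right) - 12 = \left(-15 + i \sqrt{3}\right) - 12 = -27 + i \sqrt{3} \approx -27.0 + 1.732 i$)
$x = -76$ ($x = 3 - \left(1 + \left(\left(5 - 3\right) + 4\right) \left(5 - \left(-5 - 3\right)\right)\right) = 3 - \left(1 + \left(2 + 4\right) \left(5 - -8\right)\right) = 3 - \left(1 + 6 \left(5 + 8\right)\right) = 3 - \left(1 + 6 \cdot 13\right) = 3 - \left(1 + 78\right) = 3 - 79 = -76$)
$x \left(-19\right) Q = \left(-76\right) \left(-19\right) \left(-27 + i \sqrt{3}\right) = 1444 \left(-27 + i \sqrt{3}\right) = -38988 + 1444 i \sqrt{3}$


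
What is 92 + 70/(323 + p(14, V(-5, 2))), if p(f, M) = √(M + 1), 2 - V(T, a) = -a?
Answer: 4810209/52162 - 35*√5/52162 ≈ 92.215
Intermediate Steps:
V(T, a) = 2 + a (V(T, a) = 2 - (-1)*a = 2 + a)
p(f, M) = √(1 + M)
92 + 70/(323 + p(14, V(-5, 2))) = 92 + 70/(323 + √(1 + (2 + 2))) = 92 + 70/(323 + √(1 + 4)) = 92 + 70/(323 + √5)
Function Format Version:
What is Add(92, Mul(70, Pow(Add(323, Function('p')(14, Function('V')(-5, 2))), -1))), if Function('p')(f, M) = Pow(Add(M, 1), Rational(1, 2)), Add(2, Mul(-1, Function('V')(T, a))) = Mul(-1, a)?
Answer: Add(Rational(4810209, 52162), Mul(Rational(-35, 52162), Pow(5, Rational(1, 2)))) ≈ 92.215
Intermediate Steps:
Function('V')(T, a) = Add(2, a) (Function('V')(T, a) = Add(2, Mul(-1, Mul(-1, a))) = Add(2, a))
Function('p')(f, M) = Pow(Add(1, M), Rational(1, 2))
Add(92, Mul(70, Pow(Add(323, Function('p')(14, Function('V')(-5, 2))), -1))) = Add(92, Mul(70, Pow(Add(323, Pow(Add(1, Add(2, 2)), Rational(1, 2))), -1))) = Add(92, Mul(70, Pow(Add(323, Pow(Add(1, 4), Rational(1, 2))), -1))) = Add(92, Mul(70, Pow(Add(323, Pow(5, Rational(1, 2))), -1)))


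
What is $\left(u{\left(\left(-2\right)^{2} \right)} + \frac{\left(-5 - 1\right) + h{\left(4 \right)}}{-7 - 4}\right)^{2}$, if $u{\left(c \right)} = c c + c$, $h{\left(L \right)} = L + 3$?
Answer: $\frac{47961}{121} \approx 396.37$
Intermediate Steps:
$h{\left(L \right)} = 3 + L$
$u{\left(c \right)} = c + c^{2}$ ($u{\left(c \right)} = c^{2} + c = c + c^{2}$)
$\left(u{\left(\left(-2\right)^{2} \right)} + \frac{\left(-5 - 1\right) + h{\left(4 \right)}}{-7 - 4}\right)^{2} = \left(\left(-2\right)^{2} \left(1 + \left(-2\right)^{2}\right) + \frac{\left(-5 - 1\right) + \left(3 + 4\right)}{-7 - 4}\right)^{2} = \left(4 \left(1 + 4\right) + \frac{-6 + 7}{-11}\right)^{2} = \left(4 \cdot 5 + 1 \left(- \frac{1}{11}\right)\right)^{2} = \left(20 - \frac{1}{11}\right)^{2} = \left(\frac{219}{11}\right)^{2} = \frac{47961}{121}$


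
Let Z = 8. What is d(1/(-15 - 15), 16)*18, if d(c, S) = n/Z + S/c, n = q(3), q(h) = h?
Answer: -34533/4 ≈ -8633.3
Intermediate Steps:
n = 3
d(c, S) = 3/8 + S/c
d(1/(-15 - 15), 16)*18 = (3/8 + 16/(1/(-15 - 15)))*18 = (3/8 + 16/(1/(-30)))*18 = (3/8 + 16/(-1/30))*18 = (3/8 + 16*(-30))*18 = (3/8 - 480)*18 = -3837/8*18 = -34533/4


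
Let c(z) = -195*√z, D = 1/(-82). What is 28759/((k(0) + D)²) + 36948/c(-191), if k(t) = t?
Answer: 193375516 + 12316*I*√191/12415 ≈ 1.9338e+8 + 13.71*I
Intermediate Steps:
D = -1/82 ≈ -0.012195
28759/((k(0) + D)²) + 36948/c(-191) = 28759/((0 - 1/82)²) + 36948/((-195*I*√191)) = 28759/((-1/82)²) + 36948/((-195*I*√191)) = 28759/(1/6724) + 36948/((-195*I*√191)) = 28759*6724 + 36948*(I*√191/37245) = 193375516 + 12316*I*√191/12415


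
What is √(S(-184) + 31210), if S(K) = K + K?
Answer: √30842 ≈ 175.62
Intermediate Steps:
S(K) = 2*K
√(S(-184) + 31210) = √(2*(-184) + 31210) = √(-368 + 31210) = √30842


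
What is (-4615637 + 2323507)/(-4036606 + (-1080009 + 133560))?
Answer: 458426/996611 ≈ 0.45998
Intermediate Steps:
(-4615637 + 2323507)/(-4036606 + (-1080009 + 133560)) = -2292130/(-4036606 - 946449) = -2292130/(-4983055) = -2292130*(-1/4983055) = 458426/996611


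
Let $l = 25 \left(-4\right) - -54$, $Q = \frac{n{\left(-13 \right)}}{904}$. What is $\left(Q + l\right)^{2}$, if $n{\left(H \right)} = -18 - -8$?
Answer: $\frac{432515209}{204304} \approx 2117.0$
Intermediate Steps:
$n{\left(H \right)} = -10$ ($n{\left(H \right)} = -18 + 8 = -10$)
$Q = - \frac{5}{452}$ ($Q = - \frac{10}{904} = \left(-10\right) \frac{1}{904} = - \frac{5}{452} \approx -0.011062$)
$l = -46$ ($l = -100 + 54 = -46$)
$\left(Q + l\right)^{2} = \left(- \frac{5}{452} - 46\right)^{2} = \left(- \frac{20797}{452}\right)^{2} = \frac{432515209}{204304}$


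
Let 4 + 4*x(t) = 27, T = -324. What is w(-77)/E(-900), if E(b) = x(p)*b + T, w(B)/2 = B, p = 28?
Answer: 154/5499 ≈ 0.028005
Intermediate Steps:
w(B) = 2*B
x(t) = 23/4 (x(t) = -1 + (1/4)*27 = -1 + 27/4 = 23/4)
E(b) = -324 + 23*b/4 (E(b) = 23*b/4 - 324 = -324 + 23*b/4)
w(-77)/E(-900) = (2*(-77))/(-324 + (23/4)*(-900)) = -154/(-324 - 5175) = -154/(-5499) = -154*(-1/5499) = 154/5499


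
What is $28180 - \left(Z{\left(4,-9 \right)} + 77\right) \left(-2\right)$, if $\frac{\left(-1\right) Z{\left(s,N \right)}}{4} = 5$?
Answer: $28294$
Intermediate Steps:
$Z{\left(s,N \right)} = -20$ ($Z{\left(s,N \right)} = \left(-4\right) 5 = -20$)
$28180 - \left(Z{\left(4,-9 \right)} + 77\right) \left(-2\right) = 28180 - \left(-20 + 77\right) \left(-2\right) = 28180 - 57 \left(-2\right) = 28180 - -114 = 28180 + 114 = 28294$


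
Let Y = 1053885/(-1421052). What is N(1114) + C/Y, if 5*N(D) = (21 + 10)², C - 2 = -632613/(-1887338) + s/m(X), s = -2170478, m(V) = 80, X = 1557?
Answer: 121902420825925041/3315062013550 ≈ 36772.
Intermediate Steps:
Y = -351295/473684 (Y = 1053885*(-1/1421052) = -351295/473684 ≈ -0.74162)
C = -1024018256111/37746760 (C = 2 + (-632613/(-1887338) - 2170478/80) = 2 + (-632613*(-1/1887338) - 2170478*1/80) = 2 + (632613/1887338 - 1085239/40) = 2 - 1024093749631/37746760 = -1024018256111/37746760 ≈ -27129.)
N(D) = 961/5 (N(D) = (21 + 10)²/5 = (⅕)*31² = (⅕)*961 = 961/5)
N(1114) + C/Y = 961/5 - 1024018256111/(37746760*(-351295/473684)) = 961/5 - 1024018256111/37746760*(-473684/351295) = 961/5 + 121265265906920731/3315062013550 = 121902420825925041/3315062013550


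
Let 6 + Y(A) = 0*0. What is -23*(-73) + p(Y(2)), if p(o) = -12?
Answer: 1667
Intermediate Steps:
Y(A) = -6 (Y(A) = -6 + 0*0 = -6 + 0 = -6)
-23*(-73) + p(Y(2)) = -23*(-73) - 12 = 1679 - 12 = 1667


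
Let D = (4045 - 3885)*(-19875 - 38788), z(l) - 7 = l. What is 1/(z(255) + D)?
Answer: -1/9385818 ≈ -1.0654e-7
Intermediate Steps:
z(l) = 7 + l
D = -9386080 (D = 160*(-58663) = -9386080)
1/(z(255) + D) = 1/((7 + 255) - 9386080) = 1/(262 - 9386080) = 1/(-9385818) = -1/9385818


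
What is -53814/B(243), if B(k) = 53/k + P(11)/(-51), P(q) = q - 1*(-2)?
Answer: 111152817/76 ≈ 1.4625e+6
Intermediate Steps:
P(q) = 2 + q (P(q) = q + 2 = 2 + q)
B(k) = -13/51 + 53/k (B(k) = 53/k + (2 + 11)/(-51) = 53/k + 13*(-1/51) = 53/k - 13/51 = -13/51 + 53/k)
-53814/B(243) = -53814/(-13/51 + 53/243) = -53814/(-152/4131) = -53814*(-4131/152) = 111152817/76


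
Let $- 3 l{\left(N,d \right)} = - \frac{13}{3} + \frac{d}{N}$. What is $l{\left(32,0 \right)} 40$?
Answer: $\frac{520}{9} \approx 57.778$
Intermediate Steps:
$l{\left(N,d \right)} = \frac{13}{9} - \frac{d}{3 N}$ ($l{\left(N,d \right)} = - \frac{- \frac{13}{3} + \frac{d}{N}}{3} = \frac{13}{9} - \frac{d}{3 N}$)
$l{\left(32,0 \right)} 40 = \left(\frac{13}{9} - \frac{0}{32}\right) 40 = \left(\frac{13}{9} - 0 \cdot \frac{1}{32}\right) 40 = \left(\frac{13}{9} + 0\right) 40 = \frac{13}{9} \cdot 40 = \frac{520}{9}$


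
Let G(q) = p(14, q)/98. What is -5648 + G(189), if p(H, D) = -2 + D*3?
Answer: -552939/98 ≈ -5642.2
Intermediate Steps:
p(H, D) = -2 + 3*D
G(q) = -1/49 + 3*q/98 (G(q) = (-2 + 3*q)/98 = (-2 + 3*q)*(1/98) = -1/49 + 3*q/98)
-5648 + G(189) = -5648 + (-1/49 + (3/98)*189) = -5648 + (-1/49 + 81/14) = -5648 + 565/98 = -552939/98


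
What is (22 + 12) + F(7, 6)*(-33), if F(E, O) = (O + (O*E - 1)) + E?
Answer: -1748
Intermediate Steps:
F(E, O) = -1 + E + O + E*O (F(E, O) = (O + (E*O - 1)) + E = (O + (-1 + E*O)) + E = (-1 + O + E*O) + E = -1 + E + O + E*O)
(22 + 12) + F(7, 6)*(-33) = (22 + 12) + (-1 + 7 + 6 + 7*6)*(-33) = 34 + (-1 + 7 + 6 + 42)*(-33) = 34 + 54*(-33) = 34 - 1782 = -1748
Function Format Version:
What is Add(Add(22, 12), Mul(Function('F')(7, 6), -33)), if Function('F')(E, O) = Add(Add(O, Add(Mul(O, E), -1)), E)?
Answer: -1748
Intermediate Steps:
Function('F')(E, O) = Add(-1, E, O, Mul(E, O)) (Function('F')(E, O) = Add(Add(O, Add(Mul(E, O), -1)), E) = Add(Add(O, Add(-1, Mul(E, O))), E) = Add(Add(-1, O, Mul(E, O)), E) = Add(-1, E, O, Mul(E, O)))
Add(Add(22, 12), Mul(Function('F')(7, 6), -33)) = Add(Add(22, 12), Mul(Add(-1, 7, 6, Mul(7, 6)), -33)) = Add(34, Mul(Add(-1, 7, 6, 42), -33)) = Add(34, Mul(54, -33)) = Add(34, -1782) = -1748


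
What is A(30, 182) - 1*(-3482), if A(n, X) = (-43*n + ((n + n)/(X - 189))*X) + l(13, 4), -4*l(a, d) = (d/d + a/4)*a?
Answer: 9891/16 ≈ 618.19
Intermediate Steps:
l(a, d) = -a*(1 + a/4)/4 (l(a, d) = -(d/d + a/4)*a/4 = -(1 + a*(¼))*a/4 = -(1 + a/4)*a/4 = -a*(1 + a/4)/4)
A(n, X) = -221/16 - 43*n + 2*X*n/(-189 + X) (A(n, X) = (-43*n + ((n + n)/(X - 189))*X) - 1/16*13*(4 + 13) = (-43*n + ((2*n)/(-189 + X))*X) - 1/16*13*17 = (-43*n + (2*n/(-189 + X))*X) - 221/16 = (-43*n + 2*X*n/(-189 + X)) - 221/16 = -221/16 - 43*n + 2*X*n/(-189 + X))
A(30, 182) - 1*(-3482) = (41769 - 221*182 + 130032*30 - 656*182*30)/(16*(-189 + 182)) - 1*(-3482) = (1/16)*(41769 - 40222 + 3900960 - 3581760)/(-7) + 3482 = (1/16)*(-⅐)*320747 + 3482 = -45821/16 + 3482 = 9891/16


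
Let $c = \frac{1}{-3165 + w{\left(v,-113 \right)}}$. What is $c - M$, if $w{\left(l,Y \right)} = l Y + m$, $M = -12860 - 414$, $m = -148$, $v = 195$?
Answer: $\frac{336469351}{25348} \approx 13274.0$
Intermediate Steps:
$M = -13274$
$w{\left(l,Y \right)} = -148 + Y l$ ($w{\left(l,Y \right)} = l Y - 148 = Y l - 148 = -148 + Y l$)
$c = - \frac{1}{25348}$ ($c = \frac{1}{-3165 - 22183} = \frac{1}{-25348} = - \frac{1}{25348} \approx -3.9451 \cdot 10^{-5}$)
$c - M = - \frac{1}{25348} - -13274 = - \frac{1}{25348} + 13274 = \frac{336469351}{25348}$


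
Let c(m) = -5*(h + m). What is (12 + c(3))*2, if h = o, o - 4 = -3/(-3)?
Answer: -56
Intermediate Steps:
o = 5 (o = 4 - 3/(-3) = 4 - 3*(-⅓) = 4 + 1 = 5)
h = 5
c(m) = -25 - 5*m (c(m) = -5*(5 + m) = -25 - 5*m)
(12 + c(3))*2 = (12 + (-25 - 5*3))*2 = (12 + (-25 - 15))*2 = (12 - 40)*2 = -28*2 = -56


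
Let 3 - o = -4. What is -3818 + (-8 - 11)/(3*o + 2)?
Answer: -87833/23 ≈ -3818.8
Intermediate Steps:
o = 7 (o = 3 - 1*(-4) = 3 + 4 = 7)
-3818 + (-8 - 11)/(3*o + 2) = -3818 + (-8 - 11)/(3*7 + 2) = -3818 - 19/(21 + 2) = -3818 - 19/23 = -87833/23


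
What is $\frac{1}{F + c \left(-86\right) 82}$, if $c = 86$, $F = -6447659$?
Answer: $- \frac{1}{7054131} \approx -1.4176 \cdot 10^{-7}$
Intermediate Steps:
$\frac{1}{F + c \left(-86\right) 82} = \frac{1}{-6447659 + 86 \left(-86\right) 82} = \frac{1}{-6447659 - 606472} = \frac{1}{-7054131} = - \frac{1}{7054131}$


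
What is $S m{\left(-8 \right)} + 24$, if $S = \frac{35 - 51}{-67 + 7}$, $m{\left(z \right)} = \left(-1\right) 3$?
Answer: $\frac{116}{5} \approx 23.2$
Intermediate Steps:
$m{\left(z \right)} = -3$
$S = \frac{4}{15}$ ($S = - \frac{16}{-60} = \left(-16\right) \left(- \frac{1}{60}\right) = \frac{4}{15} \approx 0.26667$)
$S m{\left(-8 \right)} + 24 = \frac{4}{15} \left(-3\right) + 24 = - \frac{4}{5} + 24 = \frac{116}{5}$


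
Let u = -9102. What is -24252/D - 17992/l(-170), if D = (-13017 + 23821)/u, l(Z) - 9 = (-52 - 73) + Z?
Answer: 16456994/803 ≈ 20494.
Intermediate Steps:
l(Z) = -116 + Z (l(Z) = 9 + ((-52 - 73) + Z) = 9 + (-125 + Z) = -116 + Z)
D = -146/123 (D = (-13017 + 23821)/(-9102) = 10804*(-1/9102) = -146/123 ≈ -1.1870)
-24252/D - 17992/l(-170) = -24252/(-146/123) - 17992/(-116 - 170) = -24252*(-123/146) - 17992/(-286) = 1491498/73 - 17992*(-1/286) = 1491498/73 + 692/11 = 16456994/803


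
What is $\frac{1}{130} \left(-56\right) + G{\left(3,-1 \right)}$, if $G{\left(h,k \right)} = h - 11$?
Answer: $- \frac{548}{65} \approx -8.4308$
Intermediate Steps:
$G{\left(h,k \right)} = -11 + h$
$\frac{1}{130} \left(-56\right) + G{\left(3,-1 \right)} = \frac{1}{130} \left(-56\right) + \left(-11 + 3\right) = \frac{1}{130} \left(-56\right) - 8 = - \frac{28}{65} - 8 = - \frac{548}{65}$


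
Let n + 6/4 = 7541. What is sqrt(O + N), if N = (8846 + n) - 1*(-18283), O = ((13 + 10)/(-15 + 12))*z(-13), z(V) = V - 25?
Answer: sqrt(1258554)/6 ≈ 186.98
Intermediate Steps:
n = 15079/2 (n = -3/2 + 7541 = 15079/2 ≈ 7539.5)
z(V) = -25 + V
O = 874/3 (O = ((13 + 10)/(-15 + 12))*(-25 - 13) = (23/(-3))*(-38) = (23*(-1/3))*(-38) = -23/3*(-38) = 874/3 ≈ 291.33)
N = 69337/2 (N = (8846 + 15079/2) - 1*(-18283) = 32771/2 + 18283 = 69337/2 ≈ 34669.)
sqrt(O + N) = sqrt(874/3 + 69337/2) = sqrt(209759/6) = sqrt(1258554)/6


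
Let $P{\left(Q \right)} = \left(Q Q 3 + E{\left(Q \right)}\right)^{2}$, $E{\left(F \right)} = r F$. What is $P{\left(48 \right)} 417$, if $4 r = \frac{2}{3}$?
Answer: $19968628800$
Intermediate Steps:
$r = \frac{1}{6}$ ($r = \frac{2 \cdot \frac{1}{3}}{4} = \frac{1}{4} \cdot \frac{2}{3} = \frac{1}{6} \approx 0.16667$)
$E{\left(F \right)} = \frac{F}{6}$
$P{\left(Q \right)} = \left(3 Q^{2} + \frac{Q}{6}\right)^{2}$ ($P{\left(Q \right)} = \left(Q Q 3 + \frac{Q}{6}\right)^{2} = \left(Q^{2} \cdot 3 + \frac{Q}{6}\right)^{2} = \left(3 Q^{2} + \frac{Q}{6}\right)^{2}$)
$P{\left(48 \right)} 417 = \frac{48^{2} \left(1 + 18 \cdot 48\right)^{2}}{36} \cdot 417 = \frac{1}{36} \cdot 2304 \left(1 + 864\right)^{2} \cdot 417 = \frac{1}{36} \cdot 2304 \cdot 865^{2} \cdot 417 = \frac{1}{36} \cdot 2304 \cdot 748225 \cdot 417 = 47886400 \cdot 417 = 19968628800$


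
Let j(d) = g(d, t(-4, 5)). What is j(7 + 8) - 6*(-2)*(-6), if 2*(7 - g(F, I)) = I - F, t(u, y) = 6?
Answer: -121/2 ≈ -60.500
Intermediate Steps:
g(F, I) = 7 + F/2 - I/2 (g(F, I) = 7 - (I - F)/2 = 7 + (F/2 - I/2) = 7 + F/2 - I/2)
j(d) = 4 + d/2 (j(d) = 7 + d/2 - 1/2*6 = 7 + d/2 - 3 = 4 + d/2)
j(7 + 8) - 6*(-2)*(-6) = (4 + (7 + 8)/2) - 6*(-2)*(-6) = (4 + (1/2)*15) - (-12)*(-6) = (4 + 15/2) - 1*72 = 23/2 - 72 = -121/2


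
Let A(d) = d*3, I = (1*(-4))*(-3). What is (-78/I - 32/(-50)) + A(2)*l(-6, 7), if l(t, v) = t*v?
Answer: -12893/50 ≈ -257.86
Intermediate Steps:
I = 12 (I = -4*(-3) = 12)
A(d) = 3*d
(-78/I - 32/(-50)) + A(2)*l(-6, 7) = (-78/12 - 32/(-50)) + (3*2)*(-6*7) = (-78*1/12 - 32*(-1/50)) + 6*(-42) = (-13/2 + 16/25) - 252 = -293/50 - 252 = -12893/50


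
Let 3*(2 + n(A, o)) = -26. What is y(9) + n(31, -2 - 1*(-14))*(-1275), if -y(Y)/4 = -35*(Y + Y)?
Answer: 16120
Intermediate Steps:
n(A, o) = -32/3 (n(A, o) = -2 + (⅓)*(-26) = -2 - 26/3 = -32/3)
y(Y) = 280*Y (y(Y) = -(-140)*(Y + Y) = -(-140)*2*Y = -(-280)*Y = 280*Y)
y(9) + n(31, -2 - 1*(-14))*(-1275) = 280*9 - 32/3*(-1275) = 2520 + 13600 = 16120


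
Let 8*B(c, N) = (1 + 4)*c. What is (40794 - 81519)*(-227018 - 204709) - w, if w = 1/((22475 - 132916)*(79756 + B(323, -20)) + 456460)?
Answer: 1242022360008564373733/70641369703 ≈ 1.7582e+10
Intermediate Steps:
B(c, N) = 5*c/8 (B(c, N) = ((1 + 4)*c)/8 = (5*c)/8 = 5*c/8)
w = -8/70641369703 (w = 1/((22475 - 132916)*(79756 + (5/8)*323) + 456460) = 1/(-110441*(79756 + 1615/8) + 456460) = 1/(-110441*639663/8 + 456460) = 1/(-70645021383/8 + 456460) = 1/(-70641369703/8) = -8/70641369703 ≈ -1.1325e-10)
(40794 - 81519)*(-227018 - 204709) - w = (40794 - 81519)*(-227018 - 204709) - 1*(-8/70641369703) = -40725*(-431727) + 8/70641369703 = 17582082075 + 8/70641369703 = 1242022360008564373733/70641369703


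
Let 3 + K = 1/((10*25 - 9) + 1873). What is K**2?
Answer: 40208281/4468996 ≈ 8.9972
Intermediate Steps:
K = -6341/2114 (K = -3 + 1/((10*25 - 9) + 1873) = -3 + 1/((250 - 9) + 1873) = -3 + 1/(241 + 1873) = -3 + 1/2114 = -6341/2114 ≈ -2.9995)
K**2 = (-6341/2114)**2 = 40208281/4468996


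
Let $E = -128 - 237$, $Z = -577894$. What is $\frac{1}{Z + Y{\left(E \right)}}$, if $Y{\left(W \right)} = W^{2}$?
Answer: $- \frac{1}{444669} \approx -2.2489 \cdot 10^{-6}$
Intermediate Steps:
$E = -365$
$\frac{1}{Z + Y{\left(E \right)}} = \frac{1}{-577894 + \left(-365\right)^{2}} = \frac{1}{-577894 + 133225} = \frac{1}{-444669} = - \frac{1}{444669}$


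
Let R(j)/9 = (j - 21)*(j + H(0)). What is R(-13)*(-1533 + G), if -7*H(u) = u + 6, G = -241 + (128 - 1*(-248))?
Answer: -41495436/7 ≈ -5.9279e+6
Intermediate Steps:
G = 135 (G = -241 + (128 + 248) = -241 + 376 = 135)
H(u) = -6/7 - u/7 (H(u) = -(u + 6)/7 = -(6 + u)/7 = -6/7 - u/7)
R(j) = 9*(-21 + j)*(-6/7 + j) (R(j) = 9*((j - 21)*(j + (-6/7 - 1/7*0))) = 9*((-21 + j)*(j + (-6/7 + 0))) = 9*((-21 + j)*(j - 6/7)) = 9*((-21 + j)*(-6/7 + j)) = 9*(-21 + j)*(-6/7 + j))
R(-13)*(-1533 + G) = (162 + 9*(-13)**2 - 1377/7*(-13))*(-1533 + 135) = (162 + 9*169 + 17901/7)*(-1398) = (162 + 1521 + 17901/7)*(-1398) = (29682/7)*(-1398) = -41495436/7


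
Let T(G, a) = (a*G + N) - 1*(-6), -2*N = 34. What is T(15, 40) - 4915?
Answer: -4326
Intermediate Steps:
N = -17 (N = -½*34 = -17)
T(G, a) = -11 + G*a (T(G, a) = (a*G - 17) - 1*(-6) = (G*a - 17) + 6 = (-17 + G*a) + 6 = -11 + G*a)
T(15, 40) - 4915 = (-11 + 15*40) - 4915 = (-11 + 600) - 4915 = 589 - 4915 = -4326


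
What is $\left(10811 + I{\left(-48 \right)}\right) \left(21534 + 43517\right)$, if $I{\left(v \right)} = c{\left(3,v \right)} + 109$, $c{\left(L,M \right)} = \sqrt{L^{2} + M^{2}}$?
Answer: $710356920 + 195153 \sqrt{257} \approx 7.1349 \cdot 10^{8}$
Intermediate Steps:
$I{\left(v \right)} = 109 + \sqrt{9 + v^{2}}$ ($I{\left(v \right)} = \sqrt{3^{2} + v^{2}} + 109 = \sqrt{9 + v^{2}} + 109 = 109 + \sqrt{9 + v^{2}}$)
$\left(10811 + I{\left(-48 \right)}\right) \left(21534 + 43517\right) = \left(10811 + \left(109 + \sqrt{9 + \left(-48\right)^{2}}\right)\right) \left(21534 + 43517\right) = \left(10811 + \left(109 + \sqrt{9 + 2304}\right)\right) 65051 = \left(10811 + \left(109 + \sqrt{2313}\right)\right) 65051 = \left(10811 + \left(109 + 3 \sqrt{257}\right)\right) 65051 = \left(10920 + 3 \sqrt{257}\right) 65051 = 710356920 + 195153 \sqrt{257}$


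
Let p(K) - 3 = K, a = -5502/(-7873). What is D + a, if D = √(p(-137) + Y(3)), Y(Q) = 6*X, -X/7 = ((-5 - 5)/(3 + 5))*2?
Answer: 5502/7873 + I*√29 ≈ 0.69884 + 5.3852*I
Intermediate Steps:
X = 35/2 (X = -7*(-5 - 5)/(3 + 5)*2 = -7*(-10/8)*2 = -7*(-10*⅛)*2 = -(-35)*2/4 = -7*(-5/2) = 35/2 ≈ 17.500)
a = 5502/7873 (a = -5502*(-1/7873) = 5502/7873 ≈ 0.69884)
p(K) = 3 + K
Y(Q) = 105 (Y(Q) = 6*(35/2) = 105)
D = I*√29 (D = √((3 - 137) + 105) = √(-134 + 105) = √(-29) = I*√29 ≈ 5.3852*I)
D + a = I*√29 + 5502/7873 = 5502/7873 + I*√29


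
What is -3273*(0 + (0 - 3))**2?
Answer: -29457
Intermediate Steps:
-3273*(0 + (0 - 3))**2 = -3273*(0 - 3)**2 = -3273*(-3)**2 = -3273*9 = -29457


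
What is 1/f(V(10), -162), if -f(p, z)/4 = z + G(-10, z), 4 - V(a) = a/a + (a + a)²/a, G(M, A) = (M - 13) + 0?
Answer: 1/740 ≈ 0.0013514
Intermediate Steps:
G(M, A) = -13 + M (G(M, A) = (-13 + M) + 0 = -13 + M)
V(a) = 3 - 4*a (V(a) = 4 - (a/a + (a + a)²/a) = 4 - (1 + (2*a)²/a) = 4 - (1 + (4*a²)/a) = 4 - (1 + 4*a) = 4 + (-1 - 4*a) = 3 - 4*a)
f(p, z) = 92 - 4*z (f(p, z) = -4*(z + (-13 - 10)) = -4*(z - 23) = -4*(-23 + z) = 92 - 4*z)
1/f(V(10), -162) = 1/(92 - 4*(-162)) = 1/(92 + 648) = 1/740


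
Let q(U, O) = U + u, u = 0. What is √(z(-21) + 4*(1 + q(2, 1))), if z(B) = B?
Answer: 3*I ≈ 3.0*I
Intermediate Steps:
q(U, O) = U (q(U, O) = U + 0 = U)
√(z(-21) + 4*(1 + q(2, 1))) = √(-21 + 4*(1 + 2)) = √(-21 + 4*3) = √(-21 + 12) = √(-9) = 3*I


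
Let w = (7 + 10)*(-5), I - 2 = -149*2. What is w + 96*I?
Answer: -28501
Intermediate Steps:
I = -296 (I = 2 - 149*2 = 2 - 298 = -296)
w = -85 (w = 17*(-5) = -85)
w + 96*I = -85 + 96*(-296) = -85 - 28416 = -28501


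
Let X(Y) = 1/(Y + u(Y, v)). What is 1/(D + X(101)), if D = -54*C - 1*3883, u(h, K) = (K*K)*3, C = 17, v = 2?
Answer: -113/542512 ≈ -0.00020829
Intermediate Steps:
u(h, K) = 3*K² (u(h, K) = K²*3 = 3*K²)
D = -4801 (D = -54*17 - 1*3883 = -918 - 3883 = -4801)
X(Y) = 1/(12 + Y) (X(Y) = 1/(Y + 3*2²) = 1/(Y + 3*4) = 1/(Y + 12) = 1/(12 + Y))
1/(D + X(101)) = 1/(-4801 + 1/(12 + 101)) = 1/(-4801 + 1/113) = 1/(-542512/113) = -113/542512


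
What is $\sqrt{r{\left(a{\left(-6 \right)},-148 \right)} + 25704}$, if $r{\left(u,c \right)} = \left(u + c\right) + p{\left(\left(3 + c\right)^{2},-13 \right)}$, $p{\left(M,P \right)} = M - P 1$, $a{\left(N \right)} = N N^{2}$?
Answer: $\sqrt{46378} \approx 215.36$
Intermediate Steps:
$a{\left(N \right)} = N^{3}$
$p{\left(M,P \right)} = M - P$
$r{\left(u,c \right)} = 13 + c + u + \left(3 + c\right)^{2}$ ($r{\left(u,c \right)} = \left(u + c\right) + \left(\left(3 + c\right)^{2} - -13\right) = \left(c + u\right) + \left(\left(3 + c\right)^{2} + 13\right) = \left(c + u\right) + \left(13 + \left(3 + c\right)^{2}\right) = 13 + c + u + \left(3 + c\right)^{2}$)
$\sqrt{r{\left(a{\left(-6 \right)},-148 \right)} + 25704} = \sqrt{\left(13 - 148 + \left(-6\right)^{3} + \left(3 - 148\right)^{2}\right) + 25704} = \sqrt{\left(13 - 148 - 216 + \left(-145\right)^{2}\right) + 25704} = \sqrt{\left(13 - 148 - 216 + 21025\right) + 25704} = \sqrt{20674 + 25704} = \sqrt{46378}$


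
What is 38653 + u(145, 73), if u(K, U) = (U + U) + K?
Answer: 38944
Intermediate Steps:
u(K, U) = K + 2*U (u(K, U) = 2*U + K = K + 2*U)
38653 + u(145, 73) = 38653 + (145 + 2*73) = 38653 + (145 + 146) = 38653 + 291 = 38944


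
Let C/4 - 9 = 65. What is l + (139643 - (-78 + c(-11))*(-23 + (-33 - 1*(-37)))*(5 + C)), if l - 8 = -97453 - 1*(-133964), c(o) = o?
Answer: -332829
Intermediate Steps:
C = 296 (C = 36 + 4*65 = 36 + 260 = 296)
l = 36519 (l = 8 + (-97453 - 1*(-133964)) = 8 + (-97453 + 133964) = 8 + 36511 = 36519)
l + (139643 - (-78 + c(-11))*(-23 + (-33 - 1*(-37)))*(5 + C)) = 36519 + (139643 - (-78 - 11)*(-23 + (-33 - 1*(-37)))*(5 + 296)) = 36519 + (139643 - (-89)*(-23 + (-33 + 37))*301) = 36519 + (139643 - (-89)*(-23 + 4)*301) = 36519 + (139643 - (-89)*(-19*301)) = 36519 + (139643 - (-89)*(-5719)) = 36519 + (139643 - 1*508991) = 36519 + (139643 - 508991) = 36519 - 369348 = -332829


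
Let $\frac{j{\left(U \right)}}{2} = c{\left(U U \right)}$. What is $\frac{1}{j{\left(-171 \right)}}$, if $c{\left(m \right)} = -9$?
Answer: $- \frac{1}{18} \approx -0.055556$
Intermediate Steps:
$j{\left(U \right)} = -18$ ($j{\left(U \right)} = 2 \left(-9\right) = -18$)
$\frac{1}{j{\left(-171 \right)}} = \frac{1}{-18} = - \frac{1}{18}$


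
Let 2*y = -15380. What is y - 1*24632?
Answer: -32322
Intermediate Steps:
y = -7690 (y = (1/2)*(-15380) = -7690)
y - 1*24632 = -7690 - 1*24632 = -7690 - 24632 = -32322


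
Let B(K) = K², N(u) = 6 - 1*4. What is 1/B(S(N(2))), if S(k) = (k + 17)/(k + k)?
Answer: 16/361 ≈ 0.044321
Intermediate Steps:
N(u) = 2 (N(u) = 6 - 4 = 2)
S(k) = (17 + k)/(2*k) (S(k) = (17 + k)/((2*k)) = (17 + k)*(1/(2*k)) = (17 + k)/(2*k))
1/B(S(N(2))) = 1/(((½)*(17 + 2)/2)²) = 1/(((½)*(½)*19)²) = 1/((19/4)²) = 1/(361/16) = 16/361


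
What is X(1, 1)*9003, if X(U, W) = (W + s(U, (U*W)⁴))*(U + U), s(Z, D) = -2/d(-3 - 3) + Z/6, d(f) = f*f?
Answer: 60020/3 ≈ 20007.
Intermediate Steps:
d(f) = f²
s(Z, D) = -1/18 + Z/6 (s(Z, D) = -2/(-3 - 3)² + Z/6 = -2/((-6)²) + Z*(⅙) = -2/36 + Z/6 = -2*1/36 + Z/6 = -1/18 + Z/6)
X(U, W) = 2*U*(-1/18 + W + U/6) (X(U, W) = (W + (-1/18 + U/6))*(U + U) = (-1/18 + W + U/6)*(2*U) = 2*U*(-1/18 + W + U/6))
X(1, 1)*9003 = ((⅑)*1*(-1 + 3*1 + 18*1))*9003 = ((⅑)*1*(-1 + 3 + 18))*9003 = ((⅑)*1*20)*9003 = (20/9)*9003 = 60020/3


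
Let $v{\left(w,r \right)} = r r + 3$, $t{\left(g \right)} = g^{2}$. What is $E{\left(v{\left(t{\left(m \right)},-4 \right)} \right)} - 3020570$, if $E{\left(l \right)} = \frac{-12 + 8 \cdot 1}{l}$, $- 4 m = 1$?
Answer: $- \frac{57390834}{19} \approx -3.0206 \cdot 10^{6}$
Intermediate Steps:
$m = - \frac{1}{4}$ ($m = \left(- \frac{1}{4}\right) 1 = - \frac{1}{4} \approx -0.25$)
$v{\left(w,r \right)} = 3 + r^{2}$ ($v{\left(w,r \right)} = r^{2} + 3 = 3 + r^{2}$)
$E{\left(l \right)} = - \frac{4}{l}$ ($E{\left(l \right)} = \frac{-12 + 8}{l} = - \frac{4}{l}$)
$E{\left(v{\left(t{\left(m \right)},-4 \right)} \right)} - 3020570 = - \frac{4}{3 + \left(-4\right)^{2}} - 3020570 = - \frac{4}{3 + 16} - 3020570 = - \frac{4}{19} - 3020570 = - \frac{57390834}{19}$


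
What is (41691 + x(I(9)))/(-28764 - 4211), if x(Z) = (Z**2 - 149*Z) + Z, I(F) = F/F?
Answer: -41544/32975 ≈ -1.2599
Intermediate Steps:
I(F) = 1
x(Z) = Z**2 - 148*Z
(41691 + x(I(9)))/(-28764 - 4211) = (41691 + 1*(-148 + 1))/(-28764 - 4211) = (41691 + 1*(-147))/(-32975) = (41691 - 147)*(-1/32975) = 41544*(-1/32975) = -41544/32975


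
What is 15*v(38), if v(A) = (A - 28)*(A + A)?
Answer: 11400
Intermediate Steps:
v(A) = 2*A*(-28 + A) (v(A) = (-28 + A)*(2*A) = 2*A*(-28 + A))
15*v(38) = 15*(2*38*(-28 + 38)) = 15*(2*38*10) = 15*760 = 11400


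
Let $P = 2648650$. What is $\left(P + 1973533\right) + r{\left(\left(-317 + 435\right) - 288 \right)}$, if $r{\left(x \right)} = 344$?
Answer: $4622527$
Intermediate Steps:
$\left(P + 1973533\right) + r{\left(\left(-317 + 435\right) - 288 \right)} = \left(2648650 + 1973533\right) + 344 = 4622183 + 344 = 4622527$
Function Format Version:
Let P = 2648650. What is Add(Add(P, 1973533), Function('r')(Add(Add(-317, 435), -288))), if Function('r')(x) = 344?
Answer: 4622527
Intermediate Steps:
Add(Add(P, 1973533), Function('r')(Add(Add(-317, 435), -288))) = Add(Add(2648650, 1973533), 344) = Add(4622183, 344) = 4622527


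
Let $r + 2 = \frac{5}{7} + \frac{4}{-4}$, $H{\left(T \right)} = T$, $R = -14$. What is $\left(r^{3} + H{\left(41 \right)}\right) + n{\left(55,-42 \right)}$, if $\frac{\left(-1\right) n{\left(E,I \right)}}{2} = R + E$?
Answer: $- \frac{18159}{343} \approx -52.942$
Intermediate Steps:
$r = - \frac{16}{7}$ ($r = -2 + \left(\frac{5}{7} + \frac{4}{-4}\right) = -2 + \left(5 \cdot \frac{1}{7} + 4 \left(- \frac{1}{4}\right)\right) = -2 + \left(\frac{5}{7} - 1\right) = -2 - \frac{2}{7} = - \frac{16}{7} \approx -2.2857$)
$n{\left(E,I \right)} = 28 - 2 E$ ($n{\left(E,I \right)} = - 2 \left(-14 + E\right) = 28 - 2 E$)
$\left(r^{3} + H{\left(41 \right)}\right) + n{\left(55,-42 \right)} = \left(\left(- \frac{16}{7}\right)^{3} + 41\right) + \left(28 - 110\right) = \left(- \frac{4096}{343} + 41\right) + \left(28 - 110\right) = \frac{9967}{343} - 82 = - \frac{18159}{343}$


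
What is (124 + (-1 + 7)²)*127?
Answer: 20320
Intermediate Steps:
(124 + (-1 + 7)²)*127 = (124 + 6²)*127 = (124 + 36)*127 = 160*127 = 20320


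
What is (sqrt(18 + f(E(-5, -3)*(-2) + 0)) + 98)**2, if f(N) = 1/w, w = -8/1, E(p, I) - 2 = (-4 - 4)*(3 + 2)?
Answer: (392 + sqrt(286))**2/16 ≈ 10451.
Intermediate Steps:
E(p, I) = -38 (E(p, I) = 2 + (-4 - 4)*(3 + 2) = 2 - 8*5 = 2 - 40 = -38)
w = -8 (w = -8*1 = -8)
f(N) = -1/8 (f(N) = 1/(-8) = -1/8)
(sqrt(18 + f(E(-5, -3)*(-2) + 0)) + 98)**2 = (sqrt(18 - 1/8) + 98)**2 = (sqrt(143/8) + 98)**2 = (sqrt(286)/4 + 98)**2 = (98 + sqrt(286)/4)**2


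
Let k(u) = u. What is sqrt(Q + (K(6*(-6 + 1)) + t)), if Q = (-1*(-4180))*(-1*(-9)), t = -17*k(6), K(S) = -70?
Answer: 2*sqrt(9362) ≈ 193.51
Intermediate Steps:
t = -102 (t = -17*6 = -102)
Q = 37620 (Q = 4180*9 = 37620)
sqrt(Q + (K(6*(-6 + 1)) + t)) = sqrt(37620 + (-70 - 102)) = sqrt(37620 - 172) = sqrt(37448) = 2*sqrt(9362)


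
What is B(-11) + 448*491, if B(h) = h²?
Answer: 220089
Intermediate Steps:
B(-11) + 448*491 = (-11)² + 448*491 = 121 + 219968 = 220089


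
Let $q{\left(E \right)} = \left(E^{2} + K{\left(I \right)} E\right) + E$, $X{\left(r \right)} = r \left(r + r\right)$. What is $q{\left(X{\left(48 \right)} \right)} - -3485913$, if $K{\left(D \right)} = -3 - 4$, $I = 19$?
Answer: $24691929$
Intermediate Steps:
$K{\left(D \right)} = -7$ ($K{\left(D \right)} = -3 - 4 = -7$)
$X{\left(r \right)} = 2 r^{2}$ ($X{\left(r \right)} = r 2 r = 2 r^{2}$)
$q{\left(E \right)} = E^{2} - 6 E$ ($q{\left(E \right)} = \left(E^{2} - 7 E\right) + E = E^{2} - 6 E$)
$q{\left(X{\left(48 \right)} \right)} - -3485913 = 2 \cdot 48^{2} \left(-6 + 2 \cdot 48^{2}\right) - -3485913 = 2 \cdot 2304 \left(-6 + 2 \cdot 2304\right) + 3485913 = 4608 \left(-6 + 4608\right) + 3485913 = 4608 \cdot 4602 + 3485913 = 21206016 + 3485913 = 24691929$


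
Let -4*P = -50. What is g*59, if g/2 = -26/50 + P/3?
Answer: 32273/75 ≈ 430.31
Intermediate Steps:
P = 25/2 (P = -1/4*(-50) = 25/2 ≈ 12.500)
g = 547/75 (g = 2*(-26/50 + (25/2)/3) = 2*(-26*1/50 + (25/2)*(1/3)) = 2*(-13/25 + 25/6) = 2*(547/150) = 547/75 ≈ 7.2933)
g*59 = (547/75)*59 = 32273/75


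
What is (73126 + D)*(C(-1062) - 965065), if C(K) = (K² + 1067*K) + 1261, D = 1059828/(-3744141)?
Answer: -2390420040507612/33731 ≈ -7.0867e+10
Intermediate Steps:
D = -9548/33731 (D = 1059828*(-1/3744141) = -9548/33731 ≈ -0.28306)
C(K) = 1261 + K² + 1067*K
(73126 + D)*(C(-1062) - 965065) = (73126 - 9548/33731)*((1261 + (-1062)² + 1067*(-1062)) - 965065) = 2466603558*((1261 + 1127844 - 1133154) - 965065)/33731 = 2466603558*(-4049 - 965065)/33731 = (2466603558/33731)*(-969114) = -2390420040507612/33731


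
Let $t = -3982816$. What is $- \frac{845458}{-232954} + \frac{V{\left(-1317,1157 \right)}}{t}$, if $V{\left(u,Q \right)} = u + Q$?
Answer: $\frac{52614701912}{14497076851} \approx 3.6293$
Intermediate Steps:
$V{\left(u,Q \right)} = Q + u$
$- \frac{845458}{-232954} + \frac{V{\left(-1317,1157 \right)}}{t} = - \frac{845458}{-232954} + \frac{1157 - 1317}{-3982816} = \left(-845458\right) \left(- \frac{1}{232954}\right) - - \frac{5}{124463} = \frac{422729}{116477} + \frac{5}{124463} = \frac{52614701912}{14497076851}$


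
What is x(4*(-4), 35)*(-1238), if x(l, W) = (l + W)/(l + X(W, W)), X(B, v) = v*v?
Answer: -23522/1209 ≈ -19.456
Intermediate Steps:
X(B, v) = v²
x(l, W) = (W + l)/(l + W²) (x(l, W) = (l + W)/(l + W²) = (W + l)/(l + W²))
x(4*(-4), 35)*(-1238) = ((35 + 4*(-4))/(4*(-4) + 35²))*(-1238) = ((35 - 16)/(-16 + 1225))*(-1238) = (19/1209)*(-1238) = -23522/1209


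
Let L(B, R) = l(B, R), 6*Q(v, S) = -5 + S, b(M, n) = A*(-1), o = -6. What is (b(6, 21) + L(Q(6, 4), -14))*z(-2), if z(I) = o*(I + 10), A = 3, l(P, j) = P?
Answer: 152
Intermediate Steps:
b(M, n) = -3 (b(M, n) = 3*(-1) = -3)
Q(v, S) = -⅚ + S/6 (Q(v, S) = (-5 + S)/6 = -⅚ + S/6)
L(B, R) = B
z(I) = -60 - 6*I (z(I) = -6*(I + 10) = -6*(10 + I) = -60 - 6*I)
(b(6, 21) + L(Q(6, 4), -14))*z(-2) = (-3 + (-⅚ + (⅙)*4))*(-60 - 6*(-2)) = (-3 + (-⅚ + ⅔))*(-60 + 12) = (-3 - ⅙)*(-48) = -19/6*(-48) = 152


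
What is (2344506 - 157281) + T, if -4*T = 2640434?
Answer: 3054233/2 ≈ 1.5271e+6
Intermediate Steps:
T = -1320217/2 (T = -¼*2640434 = -1320217/2 ≈ -6.6011e+5)
(2344506 - 157281) + T = (2344506 - 157281) - 1320217/2 = 2187225 - 1320217/2 = 3054233/2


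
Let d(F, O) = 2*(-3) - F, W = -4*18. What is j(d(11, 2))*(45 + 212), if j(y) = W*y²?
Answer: -5347656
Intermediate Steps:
W = -72
d(F, O) = -6 - F
j(y) = -72*y²
j(d(11, 2))*(45 + 212) = (-72*(-6 - 1*11)²)*(45 + 212) = -72*(-6 - 11)²*257 = -72*(-17)²*257 = -72*289*257 = -20808*257 = -5347656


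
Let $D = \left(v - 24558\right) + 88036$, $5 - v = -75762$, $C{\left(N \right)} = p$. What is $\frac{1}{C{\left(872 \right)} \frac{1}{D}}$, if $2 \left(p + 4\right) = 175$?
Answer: $\frac{278490}{167} \approx 1667.6$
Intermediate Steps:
$p = \frac{167}{2}$ ($p = -4 + \frac{1}{2} \cdot 175 = -4 + \frac{175}{2} = \frac{167}{2} \approx 83.5$)
$C{\left(N \right)} = \frac{167}{2}$
$v = 75767$ ($v = 5 - -75762 = 5 + 75762 = 75767$)
$D = 139245$ ($D = \left(75767 - 24558\right) + 88036 = 51209 + 88036 = 139245$)
$\frac{1}{C{\left(872 \right)} \frac{1}{D}} = \frac{1}{\frac{167}{2} \cdot \frac{1}{139245}} = \frac{1}{\frac{167}{278490}} = \frac{278490}{167}$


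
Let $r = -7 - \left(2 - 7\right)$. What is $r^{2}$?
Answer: $4$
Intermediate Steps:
$r = -2$ ($r = -7 - -5 = -7 + 5 = -2$)
$r^{2} = \left(-2\right)^{2} = 4$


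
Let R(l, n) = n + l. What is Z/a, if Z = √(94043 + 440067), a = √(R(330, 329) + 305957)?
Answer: √10235416985/76654 ≈ 1.3198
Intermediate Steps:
R(l, n) = l + n
a = 2*√76654 (a = √((330 + 329) + 305957) = √(659 + 305957) = √306616 = 2*√76654 ≈ 553.73)
Z = √534110 ≈ 730.83
Z/a = √534110/((2*√76654)) = √534110*(√76654/153308) = √10235416985/76654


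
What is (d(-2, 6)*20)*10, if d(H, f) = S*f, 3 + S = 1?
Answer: -2400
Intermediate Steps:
S = -2 (S = -3 + 1 = -2)
d(H, f) = -2*f
(d(-2, 6)*20)*10 = (-2*6*20)*10 = -12*20*10 = -240*10 = -2400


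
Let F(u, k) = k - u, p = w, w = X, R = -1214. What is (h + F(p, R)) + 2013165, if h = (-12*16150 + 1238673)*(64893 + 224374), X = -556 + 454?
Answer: 302249290144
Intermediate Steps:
X = -102
w = -102
p = -102
h = 302247278091 (h = (-193800 + 1238673)*289267 = 1044873*289267 = 302247278091)
(h + F(p, R)) + 2013165 = (302247278091 + (-1214 - 1*(-102))) + 2013165 = (302247278091 + (-1214 + 102)) + 2013165 = (302247278091 - 1112) + 2013165 = 302247276979 + 2013165 = 302249290144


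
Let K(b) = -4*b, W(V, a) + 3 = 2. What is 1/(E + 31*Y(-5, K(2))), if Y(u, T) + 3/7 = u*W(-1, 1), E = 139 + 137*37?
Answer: 7/37448 ≈ 0.00018693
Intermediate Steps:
W(V, a) = -1 (W(V, a) = -3 + 2 = -1)
E = 5208 (E = 139 + 5069 = 5208)
Y(u, T) = -3/7 - u (Y(u, T) = -3/7 + u*(-1) = -3/7 - u)
1/(E + 31*Y(-5, K(2))) = 1/(5208 + 31*(-3/7 - 1*(-5))) = 1/(5208 + 31*(-3/7 + 5)) = 1/(5208 + 31*(32/7)) = 1/(5208 + 992/7) = 1/(37448/7) = 7/37448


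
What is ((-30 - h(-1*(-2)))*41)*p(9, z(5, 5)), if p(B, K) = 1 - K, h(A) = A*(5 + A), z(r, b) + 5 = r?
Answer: -1804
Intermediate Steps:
z(r, b) = -5 + r
((-30 - h(-1*(-2)))*41)*p(9, z(5, 5)) = ((-30 - (-1*(-2))*(5 - 1*(-2)))*41)*(1 - (-5 + 5)) = ((-30 - 2*(5 + 2))*41)*(1 - 1*0) = ((-30 - 2*7)*41)*(1 + 0) = ((-30 - 1*14)*41)*1 = ((-30 - 14)*41)*1 = -44*41*1 = -1804*1 = -1804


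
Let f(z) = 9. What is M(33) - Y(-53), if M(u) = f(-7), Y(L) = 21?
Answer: -12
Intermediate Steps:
M(u) = 9
M(33) - Y(-53) = 9 - 1*21 = 9 - 21 = -12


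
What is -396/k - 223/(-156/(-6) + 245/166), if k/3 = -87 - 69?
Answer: -431063/59293 ≈ -7.2701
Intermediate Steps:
k = -468 (k = 3*(-87 - 69) = 3*(-156) = -468)
-396/k - 223/(-156/(-6) + 245/166) = -396/(-468) - 223/(-156/(-6) + 245/166) = -396*(-1/468) - 223/(-156*(-⅙) + 245*(1/166)) = 11/13 - 223/(26 + 245/166) = 11/13 - 223/4561/166 = 11/13 - 223*166/4561 = 11/13 - 37018/4561 = -431063/59293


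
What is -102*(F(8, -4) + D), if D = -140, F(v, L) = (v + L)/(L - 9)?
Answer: 186048/13 ≈ 14311.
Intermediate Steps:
F(v, L) = (L + v)/(-9 + L)
-102*(F(8, -4) + D) = -102*((-4 + 8)/(-9 - 4) - 140) = -102*(4/(-13) - 140) = -102*(-1/13*4 - 140) = -102*(-4/13 - 140) = -102*(-1824/13) = 186048/13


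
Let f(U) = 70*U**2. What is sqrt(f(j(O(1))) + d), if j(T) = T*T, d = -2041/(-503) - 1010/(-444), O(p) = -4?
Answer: sqrt(223528737290442)/111666 ≈ 133.89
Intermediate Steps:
d = 707117/111666 (d = -2041*(-1/503) - 1010*(-1/444) = 2041/503 + 505/222 = 707117/111666 ≈ 6.3324)
j(T) = T**2
sqrt(f(j(O(1))) + d) = sqrt(70*((-4)**2)**2 + 707117/111666) = sqrt(70*16**2 + 707117/111666) = sqrt(70*256 + 707117/111666) = sqrt(17920 + 707117/111666) = sqrt(2001761837/111666) = sqrt(223528737290442)/111666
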